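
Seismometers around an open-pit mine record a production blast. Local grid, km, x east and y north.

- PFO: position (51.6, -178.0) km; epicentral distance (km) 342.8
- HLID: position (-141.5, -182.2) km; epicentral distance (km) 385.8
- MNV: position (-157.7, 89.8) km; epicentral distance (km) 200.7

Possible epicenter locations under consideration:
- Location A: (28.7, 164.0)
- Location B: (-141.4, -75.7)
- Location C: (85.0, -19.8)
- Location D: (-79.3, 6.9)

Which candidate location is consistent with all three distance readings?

Location A

For each candidate, compare |candidate − station| to the reported distance:
Location A: residuals PFO 0.0, HLID 0.0, MNV 0.1 → max 0.1 km
Location B: residuals PFO 124.4, HLID 279.3, MNV 34.4 → max 279.3 km
Location C: residuals PFO 181.1, HLID 107.1, MNV 65.6 → max 181.1 km
Location D: residuals PFO 116.3, HLID 186.7, MNV 86.6 → max 186.7 km
Only Location A has all residuals ≈ 0.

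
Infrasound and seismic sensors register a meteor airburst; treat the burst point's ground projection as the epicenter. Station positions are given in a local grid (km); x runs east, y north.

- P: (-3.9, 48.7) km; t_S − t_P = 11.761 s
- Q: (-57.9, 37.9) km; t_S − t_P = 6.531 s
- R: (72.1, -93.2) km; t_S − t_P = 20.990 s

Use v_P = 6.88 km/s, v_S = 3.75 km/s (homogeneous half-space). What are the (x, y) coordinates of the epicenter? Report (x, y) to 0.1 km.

-80.2 km east, -11.1 km north

Distance from S−P lag: d = Δt · v_P v_S / (v_P − v_S) = Δt · (6.88·3.75)/(6.88−3.75) ≈ 8.2428·Δt.
So d_P = 96.94, d_Q = 53.83, d_R = 173.02 km.
Circle about each station: (x + 3.9)² + (y − 48.7)² = 96.94²; (x + 57.9)² + (y − 37.9)² = 53.83²; (x − 72.1)² + (y + 93.2)² = 173.02².
Subtracting pairs of circle equations eliminates x²+y² and gives linear equations (the radical axes):
-108.0 x − 21.6 y = 8901.61
152.0 x − 283.8 y = -9040.81
Solving the 2×2 system: x ≈ -80.2, y ≈ -11.1 km.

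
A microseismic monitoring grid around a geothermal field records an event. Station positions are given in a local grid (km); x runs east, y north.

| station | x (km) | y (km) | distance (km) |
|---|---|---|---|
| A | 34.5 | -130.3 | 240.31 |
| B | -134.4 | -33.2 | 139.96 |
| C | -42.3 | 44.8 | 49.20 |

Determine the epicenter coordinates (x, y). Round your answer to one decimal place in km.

-65.1 km east, 88.4 km north

Circle about each station: (x − 34.5)² + (y + 130.3)² = 240.31²; (x + 134.4)² + (y + 33.2)² = 139.96²; (x + 42.3)² + (y − 44.8)² = 49.20².
Subtracting the A equation from the B and C equations removes the quadratic terms:
-337.8 x + 194.2 y = 39157.35
-153.6 x + 350.2 y = 40956.25
Solving the 2×2 system: x ≈ -65.1, y ≈ 88.4 km.
Check against A (with the unrounded x, y): √((x − 34.5)²+(y + 130.3)²) = 240.31 ≈ 240.31 km. ✓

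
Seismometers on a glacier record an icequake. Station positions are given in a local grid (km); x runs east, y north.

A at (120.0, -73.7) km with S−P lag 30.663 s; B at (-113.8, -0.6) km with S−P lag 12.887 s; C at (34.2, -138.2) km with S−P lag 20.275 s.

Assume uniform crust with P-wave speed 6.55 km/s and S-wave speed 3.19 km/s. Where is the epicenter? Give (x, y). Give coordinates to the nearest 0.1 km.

-70.6 km east, -68.1 km north

Distance from S−P lag: d = Δt · v_P v_S / (v_P − v_S) = Δt · (6.55·3.19)/(6.55−3.19) ≈ 6.2186·Δt.
So d_A = 190.68, d_B = 80.14, d_C = 126.08 km.
Circle about each station: (x − 120.0)² + (y + 73.7)² = 190.68²; (x + 113.8)² + (y + 0.6)² = 80.14²; (x − 34.2)² + (y + 138.2)² = 126.08².
Subtracting pairs of circle equations eliminates x²+y² and gives linear equations (the radical axes):
-467.6 x + 146.2 y = 23055.55
-171.6 x − 129.0 y = 20899.89
Solving the 2×2 system: x ≈ -70.6, y ≈ -68.1 km.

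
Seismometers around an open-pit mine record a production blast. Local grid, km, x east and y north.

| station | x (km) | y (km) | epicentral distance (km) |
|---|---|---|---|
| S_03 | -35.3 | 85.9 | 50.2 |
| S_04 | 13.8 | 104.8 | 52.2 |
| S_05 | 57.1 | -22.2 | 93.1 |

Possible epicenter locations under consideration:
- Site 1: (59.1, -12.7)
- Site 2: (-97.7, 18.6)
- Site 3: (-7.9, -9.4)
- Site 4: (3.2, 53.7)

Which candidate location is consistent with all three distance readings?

Site 4

For each candidate, compare |candidate − station| to the reported distance:
Site 1: residuals S_03 86.3, S_04 73.7, S_05 83.4 → max 86.3 km
Site 2: residuals S_03 41.6, S_04 88.7, S_05 67.0 → max 88.7 km
Site 3: residuals S_03 49.0, S_04 64.0, S_05 26.9 → max 64.0 km
Site 4: residuals S_03 0.0, S_04 0.0, S_05 0.0 → max 0.0 km
Only Site 4 has all residuals ≈ 0.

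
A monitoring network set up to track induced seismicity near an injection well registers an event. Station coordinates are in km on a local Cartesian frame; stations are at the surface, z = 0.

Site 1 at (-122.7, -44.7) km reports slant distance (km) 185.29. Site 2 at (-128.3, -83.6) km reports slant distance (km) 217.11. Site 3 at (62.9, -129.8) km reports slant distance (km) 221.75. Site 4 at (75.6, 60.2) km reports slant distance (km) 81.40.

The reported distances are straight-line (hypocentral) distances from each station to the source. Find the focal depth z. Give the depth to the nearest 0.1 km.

Each station gives a sphere (x−x_i)² + (y−y_i)² + z² = d_i² (stations at z=0).
Subtracting the Site 1 sphere from Site 2 and Site 3: z² cancels, leaving linear equations in x and y:
-11.2 x − 77.8 y = -6407.90
371.2 x − 170.2 y = -11089.61
Solving: x ≈ 7.401, y ≈ 81.298 km (keep extra digits for the depth step; rounded: 7.4, 81.3).
Then from the Site 1 sphere: z² = 185.29² − (x + 122.7)² − (y + 44.7)² with x = 7.401, y = 81.298, so z ≈ 39.123 ≈ 39.1 km.

z ≈ 39.1 km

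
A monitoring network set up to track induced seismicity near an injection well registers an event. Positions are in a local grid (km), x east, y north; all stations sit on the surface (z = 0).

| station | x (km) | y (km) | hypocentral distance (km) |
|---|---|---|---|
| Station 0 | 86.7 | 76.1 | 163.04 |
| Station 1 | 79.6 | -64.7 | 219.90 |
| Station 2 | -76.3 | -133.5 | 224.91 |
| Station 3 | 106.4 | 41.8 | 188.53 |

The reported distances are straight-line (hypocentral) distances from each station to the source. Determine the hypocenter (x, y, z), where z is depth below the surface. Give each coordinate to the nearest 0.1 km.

Each station gives a sphere (x−x_i)² + (y−y_i)² + z² = d_i² (stations at z=0).
Subtracting the Station 0 sphere from Station 1 and Station 2: z² cancels, leaving linear equations in x and y:
-14.2 x − 281.6 y = -24559.82
-326.0 x − 419.2 y = -13666.63
Solving: x ≈ -75.096, y ≈ 91.002 km (keep extra digits for the depth step; rounded: -75.1, 91.0).
Then from the Station 0 sphere: z² = 163.04² − (x − 86.7)² − (y − 76.1)² with x = -75.096, y = 91.002, so z ≈ 13.492 ≈ 13.5 km.

(-75.1, 91.0, 13.5)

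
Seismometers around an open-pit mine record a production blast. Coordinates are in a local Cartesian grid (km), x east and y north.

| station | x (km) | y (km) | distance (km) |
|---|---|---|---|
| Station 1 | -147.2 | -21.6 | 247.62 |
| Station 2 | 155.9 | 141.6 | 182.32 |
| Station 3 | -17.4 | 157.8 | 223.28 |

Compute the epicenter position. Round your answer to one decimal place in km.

Circle about each station: (x + 147.2)² + (y + 21.6)² = 247.62²; (x − 155.9)² + (y − 141.6)² = 182.32²; (x + 17.4)² + (y − 157.8)² = 223.28².
Subtracting the Station 1 equation from the Station 2 and Station 3 equations removes the quadratic terms:
606.2 x + 326.4 y = 50296.05
259.6 x + 358.8 y = 14530.91
Solving the 2×2 system: x ≈ 100.2, y ≈ -32.0 km.
Check against Station 1 (with the unrounded x, y): √((x + 147.2)²+(y + 21.6)²) = 247.62 ≈ 247.62 km. ✓

(100.2, -32.0)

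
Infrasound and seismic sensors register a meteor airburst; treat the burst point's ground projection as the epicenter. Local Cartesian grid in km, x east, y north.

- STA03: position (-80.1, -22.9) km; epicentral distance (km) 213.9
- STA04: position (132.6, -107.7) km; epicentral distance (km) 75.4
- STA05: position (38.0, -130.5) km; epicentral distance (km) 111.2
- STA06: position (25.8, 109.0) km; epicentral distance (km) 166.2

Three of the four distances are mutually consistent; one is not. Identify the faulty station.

Solve using three stations at a time. Using STA04, STA05, STA06 (subtract circle equations pairwise → linear system) gives (x, y) ≈ (101.3, -39.1).
Distances from that point to each station vs reported:
  STA03: calculated 182.1 vs reported 213.9 → residual 31.8 km
  STA04: calculated 75.4 vs reported 75.4 → residual 0.0 km
  STA05: calculated 111.2 vs reported 111.2 → residual 0.0 km
  STA06: calculated 166.2 vs reported 166.2 → residual 0.0 km
STA04, STA05, STA06 are mutually consistent (residuals ≈ 0); STA03 is off by 31.8 km.

STA03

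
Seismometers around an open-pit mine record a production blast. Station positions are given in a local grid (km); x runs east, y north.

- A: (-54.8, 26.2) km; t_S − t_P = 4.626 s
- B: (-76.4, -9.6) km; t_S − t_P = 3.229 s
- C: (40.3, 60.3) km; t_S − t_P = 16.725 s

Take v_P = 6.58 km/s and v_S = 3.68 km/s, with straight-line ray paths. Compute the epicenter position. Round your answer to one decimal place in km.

Distance from S−P lag: d = Δt · v_P v_S / (v_P − v_S) = Δt · (6.58·3.68)/(6.58−3.68) ≈ 8.3498·Δt.
So d_A = 38.63, d_B = 26.96, d_C = 139.65 km.
Circle about each station: (x + 54.8)² + (y − 26.2)² = 38.63²; (x + 76.4)² + (y + 9.6)² = 26.96²; (x − 40.3)² + (y − 60.3)² = 139.65².
Subtracting pairs of circle equations eliminates x²+y² and gives linear equations (the radical axes):
-43.2 x − 71.6 y = 3005.08
190.2 x + 68.2 y = -16439.15
Solving the 2×2 system: x ≈ -91.1, y ≈ 13.0 km.

(-91.1, 13.0)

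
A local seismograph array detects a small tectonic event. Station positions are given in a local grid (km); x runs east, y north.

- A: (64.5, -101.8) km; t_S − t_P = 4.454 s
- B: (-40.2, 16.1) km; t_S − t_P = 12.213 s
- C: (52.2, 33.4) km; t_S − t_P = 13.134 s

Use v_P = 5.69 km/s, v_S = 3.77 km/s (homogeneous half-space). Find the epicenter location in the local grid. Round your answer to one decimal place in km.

15.2 km east, -108.6 km north

Distance from S−P lag: d = Δt · v_P v_S / (v_P − v_S) = Δt · (5.69·3.77)/(5.69−3.77) ≈ 11.1726·Δt.
So d_A = 49.76, d_B = 136.45, d_C = 146.74 km.
Circle about each station: (x − 64.5)² + (y + 101.8)² = 49.76²; (x + 40.2)² + (y − 16.1)² = 136.45²; (x − 52.2)² + (y − 33.4)² = 146.74².
Subtracting the A equation from the B and C equations removes the quadratic terms:
-209.4 x + 235.8 y = -28790.78
-24.6 x + 270.4 y = -29739.66
Solving the 2×2 system: x ≈ 15.2, y ≈ -108.6 km.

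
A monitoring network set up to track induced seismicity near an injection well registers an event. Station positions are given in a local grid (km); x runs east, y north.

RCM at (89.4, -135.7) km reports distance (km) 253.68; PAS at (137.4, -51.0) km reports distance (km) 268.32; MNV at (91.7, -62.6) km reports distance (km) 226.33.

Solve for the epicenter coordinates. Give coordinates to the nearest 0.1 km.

(-126.5, -2.5)

Circle about each station: (x − 89.4)² + (y + 135.7)² = 253.68²; (x − 137.4)² + (y + 51.0)² = 268.32²; (x − 91.7)² + (y + 62.6)² = 226.33².
Subtracting pairs of circle equations eliminates x²+y² and gives linear equations (the radical axes):
96.0 x + 169.4 y = -12569.17
4.6 x + 146.2 y = -950.93
Solving the 2×2 system: x ≈ -126.5, y ≈ -2.5 km.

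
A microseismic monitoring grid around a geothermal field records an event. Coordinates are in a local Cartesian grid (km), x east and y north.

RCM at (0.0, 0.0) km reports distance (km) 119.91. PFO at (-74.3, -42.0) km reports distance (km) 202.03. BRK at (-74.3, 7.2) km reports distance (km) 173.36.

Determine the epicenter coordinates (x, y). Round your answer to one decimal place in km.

Circle about each station: x² + y² = 119.91²; (x + 74.3)² + (y + 42.0)² = 202.03²; (x + 74.3)² + (y − 7.2)² = 173.36².
Subtracting the RCM equation from the PFO and BRK equations removes the quadratic terms:
-148.6 x − 84.0 y = -19153.22
-148.6 x + 14.4 y = -10102.95
Solving the 2×2 system: x ≈ 76.9, y ≈ 92.0 km.

x ≈ 76.9 km, y ≈ 92.0 km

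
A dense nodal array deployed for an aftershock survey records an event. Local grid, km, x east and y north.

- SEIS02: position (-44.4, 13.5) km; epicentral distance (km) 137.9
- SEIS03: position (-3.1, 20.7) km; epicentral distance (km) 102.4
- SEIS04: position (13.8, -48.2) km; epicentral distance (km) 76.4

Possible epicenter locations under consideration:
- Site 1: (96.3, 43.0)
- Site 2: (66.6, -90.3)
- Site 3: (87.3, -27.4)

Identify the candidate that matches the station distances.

Site 3

For each candidate, compare |candidate − station| to the reported distance:
Site 1: residuals SEIS02 5.9, SEIS03 0.5, SEIS04 46.6 → max 46.6 km
Site 2: residuals SEIS02 14.1, SEIS03 28.7, SEIS04 8.9 → max 28.7 km
Site 3: residuals SEIS02 0.0, SEIS03 0.0, SEIS04 0.0 → max 0.0 km
Only Site 3 has all residuals ≈ 0.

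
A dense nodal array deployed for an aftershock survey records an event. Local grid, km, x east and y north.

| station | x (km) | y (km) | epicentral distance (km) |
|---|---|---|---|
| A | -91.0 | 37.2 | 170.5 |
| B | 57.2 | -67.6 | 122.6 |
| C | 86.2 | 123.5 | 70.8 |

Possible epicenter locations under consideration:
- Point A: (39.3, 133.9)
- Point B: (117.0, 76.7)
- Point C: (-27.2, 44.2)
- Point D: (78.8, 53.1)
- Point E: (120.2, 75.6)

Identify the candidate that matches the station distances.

For each candidate, compare |candidate − station| to the reported distance:
Point A: residuals A 8.2, B 79.7, C 22.8 → max 79.7 km
Point B: residuals A 41.2, B 33.6, C 14.8 → max 41.2 km
Point C: residuals A 106.3, B 17.5, C 67.6 → max 106.3 km
Point D: residuals A 0.0, B 0.0, C 0.0 → max 0.0 km
Point E: residuals A 44.2, B 33.8, C 12.1 → max 44.2 km
Only Point D has all residuals ≈ 0.

Point D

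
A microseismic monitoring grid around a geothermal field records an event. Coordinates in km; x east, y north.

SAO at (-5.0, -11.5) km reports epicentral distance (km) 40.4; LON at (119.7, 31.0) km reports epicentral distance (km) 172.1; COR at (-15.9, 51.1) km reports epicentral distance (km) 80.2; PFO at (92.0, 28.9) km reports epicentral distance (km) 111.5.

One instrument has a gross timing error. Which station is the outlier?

Solve using three stations at a time. Using SAO, LON, COR (subtract circle equations pairwise → linear system) gives (x, y) ≈ (-43.3, -24.3).
Distances from that point to each station vs reported:
  SAO: calculated 40.3 vs reported 40.4 → residual 0.1 km
  LON: calculated 172.1 vs reported 172.1 → residual 0.0 km
  COR: calculated 80.2 vs reported 80.2 → residual 0.0 km
  PFO: calculated 145.3 vs reported 111.5 → residual 33.8 km
SAO, LON, COR are mutually consistent (residuals ≈ 0); PFO is off by 33.8 km.

PFO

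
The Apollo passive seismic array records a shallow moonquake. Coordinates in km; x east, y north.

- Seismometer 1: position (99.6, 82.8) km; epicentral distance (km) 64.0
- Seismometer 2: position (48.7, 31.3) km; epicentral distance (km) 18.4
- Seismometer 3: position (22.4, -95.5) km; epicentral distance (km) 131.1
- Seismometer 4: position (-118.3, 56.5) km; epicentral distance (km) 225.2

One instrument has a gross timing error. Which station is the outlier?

Solve using three stations at a time. Using Seismometer 1, Seismometer 2, Seismometer 3 (subtract circle equations pairwise → linear system) gives (x, y) ≈ (66.8, 27.9).
Distances from that point to each station vs reported:
  Seismometer 1: calculated 64.0 vs reported 64.0 → residual 0.0 km
  Seismometer 2: calculated 18.4 vs reported 18.4 → residual 0.0 km
  Seismometer 3: calculated 131.1 vs reported 131.1 → residual 0.0 km
  Seismometer 4: calculated 187.3 vs reported 225.2 → residual 37.9 km
Seismometer 1, Seismometer 2, Seismometer 3 are mutually consistent (residuals ≈ 0); Seismometer 4 is off by 37.9 km.

Seismometer 4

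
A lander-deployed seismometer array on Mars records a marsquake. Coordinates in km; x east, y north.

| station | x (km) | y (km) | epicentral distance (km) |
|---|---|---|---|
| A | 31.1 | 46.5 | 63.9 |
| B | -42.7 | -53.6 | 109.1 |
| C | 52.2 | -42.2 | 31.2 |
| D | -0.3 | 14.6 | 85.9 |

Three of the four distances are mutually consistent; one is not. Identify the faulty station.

Solve using three stations at a time. Using A, B, C (subtract circle equations pairwise → linear system) gives (x, y) ≈ (58.0, -11.5).
Distances from that point to each station vs reported:
  A: calculated 63.9 vs reported 63.9 → residual 0.0 km
  B: calculated 109.1 vs reported 109.1 → residual 0.0 km
  C: calculated 31.2 vs reported 31.2 → residual 0.0 km
  D: calculated 63.8 vs reported 85.9 → residual 22.1 km
A, B, C are mutually consistent (residuals ≈ 0); D is off by 22.1 km.

D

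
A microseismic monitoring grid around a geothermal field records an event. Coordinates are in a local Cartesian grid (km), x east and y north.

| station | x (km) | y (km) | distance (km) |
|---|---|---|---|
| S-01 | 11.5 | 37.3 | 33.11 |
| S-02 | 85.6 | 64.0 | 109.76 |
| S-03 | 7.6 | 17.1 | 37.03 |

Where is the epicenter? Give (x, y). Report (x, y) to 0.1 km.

Circle about each station: (x − 11.5)² + (y − 37.3)² = 33.11²; (x − 85.6)² + (y − 64.0)² = 109.76²; (x − 7.6)² + (y − 17.1)² = 37.03².
Subtracting the S-01 equation from the S-02 and S-03 equations removes the quadratic terms:
148.2 x + 53.4 y = -1051.17
-7.8 x − 40.4 y = -1448.32
Solving the 2×2 system: x ≈ -21.5, y ≈ 40.0 km.
Check against S-01 (with the unrounded x, y): √((x − 11.5)²+(y − 37.3)²) = 33.12 ≈ 33.11 km. ✓

(-21.5, 40.0)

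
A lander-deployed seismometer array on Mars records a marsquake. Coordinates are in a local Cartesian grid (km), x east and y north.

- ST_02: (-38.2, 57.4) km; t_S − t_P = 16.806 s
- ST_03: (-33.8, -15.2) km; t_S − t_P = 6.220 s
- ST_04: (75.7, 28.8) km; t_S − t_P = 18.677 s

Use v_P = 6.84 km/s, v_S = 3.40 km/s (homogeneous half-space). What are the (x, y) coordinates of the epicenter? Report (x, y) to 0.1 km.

-19.1 km east, -54.6 km north

Distance from S−P lag: d = Δt · v_P v_S / (v_P − v_S) = Δt · (6.84·3.40)/(6.84−3.40) ≈ 6.7605·Δt.
So d_ST_02 = 113.62, d_ST_03 = 42.05, d_ST_04 = 126.27 km.
Circle about each station: (x + 38.2)² + (y − 57.4)² = 113.62²; (x + 33.8)² + (y + 15.2)² = 42.05²; (x − 75.7)² + (y − 28.8)² = 126.27².
Subtracting pairs of circle equations eliminates x²+y² and gives linear equations (the radical axes):
8.8 x − 145.2 y = 7760.78
227.8 x − 57.2 y = -1228.68
Solving the 2×2 system: x ≈ -19.1, y ≈ -54.6 km.
Check against ST_02 (with the unrounded x, y): √((x + 38.2)²+(y − 57.4)²) = 113.62 ≈ 113.62 km. ✓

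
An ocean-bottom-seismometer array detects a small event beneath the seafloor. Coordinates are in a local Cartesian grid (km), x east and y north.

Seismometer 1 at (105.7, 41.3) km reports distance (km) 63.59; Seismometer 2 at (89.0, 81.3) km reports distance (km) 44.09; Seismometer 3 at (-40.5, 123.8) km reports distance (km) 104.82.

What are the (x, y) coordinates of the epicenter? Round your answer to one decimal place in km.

Circle about each station: (x − 105.7)² + (y − 41.3)² = 63.59²; (x − 89.0)² + (y − 81.3)² = 44.09²; (x + 40.5)² + (y − 123.8)² = 104.82².
Subtracting pairs of circle equations eliminates x²+y² and gives linear equations (the radical axes):
-33.4 x + 80.0 y = 3752.27
-292.4 x + 165.0 y = -2855.03
Solving the 2×2 system: x ≈ 47.4, y ≈ 66.7 km.

x ≈ 47.4 km, y ≈ 66.7 km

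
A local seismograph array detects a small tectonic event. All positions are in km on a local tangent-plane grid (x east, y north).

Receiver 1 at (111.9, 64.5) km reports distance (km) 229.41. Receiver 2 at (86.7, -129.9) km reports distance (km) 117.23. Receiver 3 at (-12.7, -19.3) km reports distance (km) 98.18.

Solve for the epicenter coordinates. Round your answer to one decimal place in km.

Circle about each station: (x − 111.9)² + (y − 64.5)² = 229.41²; (x − 86.7)² + (y + 129.9)² = 117.23²; (x + 12.7)² + (y + 19.3)² = 98.18².
Subtracting pairs of circle equations eliminates x²+y² and gives linear equations (the radical axes):
-50.4 x − 388.8 y = 46595.12
-249.2 x − 167.6 y = 26841.56
Solving the 2×2 system: x ≈ -29.7, y ≈ -116.0 km.

-29.7 km east, -116.0 km north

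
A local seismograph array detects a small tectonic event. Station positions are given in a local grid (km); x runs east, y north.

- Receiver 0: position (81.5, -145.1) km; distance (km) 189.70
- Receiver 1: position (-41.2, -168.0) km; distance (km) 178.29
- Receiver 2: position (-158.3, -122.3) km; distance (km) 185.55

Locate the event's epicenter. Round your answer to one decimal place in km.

Circle about each station: (x − 81.5)² + (y + 145.1)² = 189.70²; (x + 41.2)² + (y + 168.0)² = 178.29²; (x + 158.3)² + (y + 122.3)² = 185.55².
Subtracting the Receiver 0 equation from the Receiver 1 and Receiver 2 equations removes the quadratic terms:
-245.4 x − 45.8 y = 6423.95
-479.6 x + 45.6 y = 13877.21
Solving the 2×2 system: x ≈ -28.0, y ≈ 9.8 km.
Check against Receiver 0 (with the unrounded x, y): √((x − 81.5)²+(y + 145.1)²) = 189.69 ≈ 189.70 km. ✓

x ≈ -28.0 km, y ≈ 9.8 km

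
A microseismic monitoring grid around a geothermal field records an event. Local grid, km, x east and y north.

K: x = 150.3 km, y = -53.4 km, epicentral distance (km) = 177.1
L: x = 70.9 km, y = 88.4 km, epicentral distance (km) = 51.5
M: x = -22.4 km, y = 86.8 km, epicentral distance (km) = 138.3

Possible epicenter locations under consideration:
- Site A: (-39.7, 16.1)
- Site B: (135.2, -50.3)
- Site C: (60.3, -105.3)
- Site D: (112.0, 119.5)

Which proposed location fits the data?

For each candidate, compare |candidate − station| to the reported distance:
Site A: residuals K 25.2, L 80.6, M 65.5 → max 80.6 km
Site B: residuals K 161.7, L 101.4, M 70.6 → max 161.7 km
Site C: residuals K 73.2, L 142.5, M 70.8 → max 142.5 km
Site D: residuals K 0.0, L 0.0, M 0.0 → max 0.0 km
Only Site D has all residuals ≈ 0.

Site D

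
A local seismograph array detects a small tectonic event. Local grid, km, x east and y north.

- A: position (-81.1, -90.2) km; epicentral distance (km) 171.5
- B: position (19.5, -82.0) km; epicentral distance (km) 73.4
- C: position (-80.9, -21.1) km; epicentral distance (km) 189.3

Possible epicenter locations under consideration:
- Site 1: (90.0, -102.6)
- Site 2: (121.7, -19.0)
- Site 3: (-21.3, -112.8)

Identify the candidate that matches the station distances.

For each candidate, compare |candidate − station| to the reported distance:
Site 1: residuals A 0.0, B 0.0, C 0.0 → max 0.0 km
Site 2: residuals A 43.4, B 46.7, C 13.3 → max 46.7 km
Site 3: residuals A 107.6, B 22.3, C 79.9 → max 107.6 km
Only Site 1 has all residuals ≈ 0.

Site 1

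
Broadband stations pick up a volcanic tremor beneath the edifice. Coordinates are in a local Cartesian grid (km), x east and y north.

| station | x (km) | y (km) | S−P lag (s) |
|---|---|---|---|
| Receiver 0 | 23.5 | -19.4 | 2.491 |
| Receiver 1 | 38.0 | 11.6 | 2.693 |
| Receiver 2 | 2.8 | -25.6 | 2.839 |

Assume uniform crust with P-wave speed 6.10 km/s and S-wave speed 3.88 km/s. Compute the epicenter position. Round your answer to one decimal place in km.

Distance from S−P lag: d = Δt · v_P v_S / (v_P − v_S) = Δt · (6.10·3.88)/(6.10−3.88) ≈ 10.6613·Δt.
So d_Receiver 0 = 26.56, d_Receiver 1 = 28.71, d_Receiver 2 = 30.27 km.
Circle about each station: (x − 23.5)² + (y + 19.4)² = 26.56²; (x − 38.0)² + (y − 11.6)² = 28.71²; (x − 2.8)² + (y + 25.6)² = 30.27².
Subtracting the Receiver 0 equation from the Receiver 1 and Receiver 2 equations removes the quadratic terms:
29.0 x + 62.0 y = 531.12
-41.4 x − 12.4 y = -476.25
Solving the 2×2 system: x ≈ 10.4, y ≈ 3.7 km.
Check against Receiver 0 (with the unrounded x, y): √((x − 23.5)²+(y + 19.4)²) = 26.56 ≈ 26.56 km. ✓

(10.4, 3.7)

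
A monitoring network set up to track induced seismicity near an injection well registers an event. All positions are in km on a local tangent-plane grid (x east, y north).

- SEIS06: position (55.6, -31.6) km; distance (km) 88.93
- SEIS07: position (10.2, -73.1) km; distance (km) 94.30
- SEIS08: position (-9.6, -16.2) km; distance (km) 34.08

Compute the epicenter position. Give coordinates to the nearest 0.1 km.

x ≈ -19.2 km, y ≈ 16.5 km

Circle about each station: (x − 55.6)² + (y + 31.6)² = 88.93²; (x − 10.2)² + (y + 73.1)² = 94.30²; (x + 9.6)² + (y + 16.2)² = 34.08².
Subtracting the SEIS06 equation from the SEIS07 and SEIS08 equations removes the quadratic terms:
-90.8 x − 83.0 y = 373.78
-130.4 x + 30.8 y = 3011.78
Solving the 2×2 system: x ≈ -19.2, y ≈ 16.5 km.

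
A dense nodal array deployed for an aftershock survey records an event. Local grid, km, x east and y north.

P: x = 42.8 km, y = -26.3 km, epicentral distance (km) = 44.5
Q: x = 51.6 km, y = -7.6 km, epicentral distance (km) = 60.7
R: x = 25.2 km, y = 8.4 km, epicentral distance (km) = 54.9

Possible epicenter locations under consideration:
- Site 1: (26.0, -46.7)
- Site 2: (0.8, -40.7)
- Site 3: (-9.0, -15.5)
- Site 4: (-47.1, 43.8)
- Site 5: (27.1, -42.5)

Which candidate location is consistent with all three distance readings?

Site 2

For each candidate, compare |candidate − station| to the reported distance:
Site 1: residuals P 18.1, Q 14.0, R 0.2 → max 18.1 km
Site 2: residuals P 0.1, Q 0.1, R 0.1 → max 0.1 km
Site 3: residuals P 8.4, Q 0.4, R 13.2 → max 13.2 km
Site 4: residuals P 69.5, Q 50.6, R 25.6 → max 69.5 km
Site 5: residuals P 21.9, Q 18.1, R 4.0 → max 21.9 km
Only Site 2 has all residuals ≈ 0.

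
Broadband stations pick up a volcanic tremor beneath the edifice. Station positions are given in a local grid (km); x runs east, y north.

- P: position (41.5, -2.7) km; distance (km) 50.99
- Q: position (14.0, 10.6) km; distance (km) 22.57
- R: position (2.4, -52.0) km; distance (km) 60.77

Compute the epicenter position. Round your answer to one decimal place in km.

x ≈ -8.4 km, y ≈ 7.8 km

Circle about each station: (x − 41.5)² + (y + 2.7)² = 50.99²; (x − 14.0)² + (y − 10.6)² = 22.57²; (x − 2.4)² + (y + 52.0)² = 60.77².
Subtracting the P equation from the Q and R equations removes the quadratic terms:
-55.0 x + 26.6 y = 669.40
-78.2 x − 98.6 y = -112.79
Solving the 2×2 system: x ≈ -8.4, y ≈ 7.8 km.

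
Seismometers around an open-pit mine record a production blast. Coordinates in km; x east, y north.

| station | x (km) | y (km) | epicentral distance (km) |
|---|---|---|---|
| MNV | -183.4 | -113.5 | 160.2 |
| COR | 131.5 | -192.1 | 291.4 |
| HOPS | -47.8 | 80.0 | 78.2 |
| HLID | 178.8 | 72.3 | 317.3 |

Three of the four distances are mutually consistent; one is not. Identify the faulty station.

Solve using three stations at a time. Using MNV, COR, HOPS (subtract circle equations pairwise → linear system) gives (x, y) ≈ (-79.7, 8.6).
Distances from that point to each station vs reported:
  MNV: calculated 160.2 vs reported 160.2 → residual 0.0 km
  COR: calculated 291.4 vs reported 291.4 → residual 0.0 km
  HOPS: calculated 78.2 vs reported 78.2 → residual 0.0 km
  HLID: calculated 266.3 vs reported 317.3 → residual 51.0 km
MNV, COR, HOPS are mutually consistent (residuals ≈ 0); HLID is off by 51.0 km.

HLID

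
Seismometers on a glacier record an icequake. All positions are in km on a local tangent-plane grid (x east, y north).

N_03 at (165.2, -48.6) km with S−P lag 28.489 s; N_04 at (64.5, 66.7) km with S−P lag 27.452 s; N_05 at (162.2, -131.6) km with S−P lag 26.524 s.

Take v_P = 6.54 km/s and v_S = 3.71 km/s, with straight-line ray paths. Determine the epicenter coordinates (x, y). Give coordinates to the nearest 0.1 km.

(-65.2, -129.7)

Distance from S−P lag: d = Δt · v_P v_S / (v_P − v_S) = Δt · (6.54·3.71)/(6.54−3.71) ≈ 8.5736·Δt.
So d_N_03 = 244.25, d_N_04 = 235.36, d_N_05 = 227.41 km.
Circle about each station: (x − 165.2)² + (y + 48.6)² = 244.25²; (x − 64.5)² + (y − 66.7)² = 235.36²; (x − 162.2)² + (y + 131.6)² = 227.41².
Subtracting the N_03 equation from the N_04 and N_05 equations removes the quadratic terms:
-201.4 x + 230.6 y = -16780.13
-6.0 x − 166.0 y = 21917.15
Solving the 2×2 system: x ≈ -65.2, y ≈ -129.7 km.
Check against N_03 (with the unrounded x, y): √((x − 165.2)²+(y + 48.6)²) = 244.21 ≈ 244.25 km. ✓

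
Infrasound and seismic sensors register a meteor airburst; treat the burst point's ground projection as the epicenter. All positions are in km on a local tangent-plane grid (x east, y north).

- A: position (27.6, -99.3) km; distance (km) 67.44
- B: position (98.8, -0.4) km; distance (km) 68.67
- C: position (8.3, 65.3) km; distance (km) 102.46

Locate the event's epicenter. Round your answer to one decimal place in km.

Circle about each station: (x − 27.6)² + (y + 99.3)² = 67.44²; (x − 98.8)² + (y + 0.4)² = 68.67²; (x − 8.3)² + (y − 65.3)² = 102.46².
Subtracting pairs of circle equations eliminates x²+y² and gives linear equations (the radical axes):
142.4 x + 197.8 y = -1028.07
-38.6 x + 329.2 y = -12239.17
Solving the 2×2 system: x ≈ 38.2, y ≈ -32.7 km.

x ≈ 38.2 km, y ≈ -32.7 km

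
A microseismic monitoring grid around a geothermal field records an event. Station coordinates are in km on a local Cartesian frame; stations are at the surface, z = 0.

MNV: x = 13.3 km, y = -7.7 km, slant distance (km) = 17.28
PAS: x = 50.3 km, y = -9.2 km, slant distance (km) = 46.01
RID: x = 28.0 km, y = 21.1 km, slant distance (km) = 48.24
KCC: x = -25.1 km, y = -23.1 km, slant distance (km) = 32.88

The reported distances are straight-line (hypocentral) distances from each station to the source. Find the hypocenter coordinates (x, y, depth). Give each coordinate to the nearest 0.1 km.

(6.7, -21.4, 8.2)

Each station gives a sphere (x−x_i)² + (y−y_i)² + z² = d_i² (stations at z=0).
Subtracting the MNV sphere from PAS and RID: z² cancels, leaving linear equations in x and y:
74.0 x − 3.0 y = 560.23
29.4 x + 57.6 y = -1035.47
Solving: x ≈ 6.703, y ≈ -21.398 km (keep extra digits for the depth step; rounded: 6.7, -21.4).
Then from the MNV sphere: z² = 17.28² − (x − 13.3)² − (y + 7.7)² with x = 6.703, y = -21.398, so z ≈ 8.212 ≈ 8.2 km.
Check against KCC (with the unrounded solution): distance 32.89 ≈ 32.88 km. ✓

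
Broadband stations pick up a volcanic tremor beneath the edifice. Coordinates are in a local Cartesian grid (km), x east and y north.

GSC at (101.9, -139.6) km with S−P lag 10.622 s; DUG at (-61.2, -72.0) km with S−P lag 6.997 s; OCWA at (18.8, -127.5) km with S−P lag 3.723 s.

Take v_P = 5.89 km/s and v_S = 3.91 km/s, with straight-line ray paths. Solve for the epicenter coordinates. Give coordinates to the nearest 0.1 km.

Distance from S−P lag: d = Δt · v_P v_S / (v_P − v_S) = Δt · (5.89·3.91)/(5.89−3.91) ≈ 11.6313·Δt.
So d_GSC = 123.55, d_DUG = 81.38, d_OCWA = 43.30 km.
Circle about each station: (x − 101.9)² + (y + 139.6)² = 123.55²; (x + 61.2)² + (y + 72.0)² = 81.38²; (x − 18.8)² + (y + 127.5)² = 43.30².
Subtracting pairs of circle equations eliminates x²+y² and gives linear equations (the radical axes):
-326.2 x + 135.2 y = -12300.43
-166.2 x + 24.2 y = 127.63
Solving the 2×2 system: x ≈ -21.6, y ≈ -143.1 km.

-21.6 km east, -143.1 km north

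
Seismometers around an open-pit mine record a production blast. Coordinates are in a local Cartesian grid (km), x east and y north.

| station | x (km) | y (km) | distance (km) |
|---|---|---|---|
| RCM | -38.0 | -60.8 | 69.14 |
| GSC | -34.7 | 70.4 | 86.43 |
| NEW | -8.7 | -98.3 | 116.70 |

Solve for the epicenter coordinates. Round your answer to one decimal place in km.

Circle about each station: (x + 38.0)² + (y + 60.8)² = 69.14²; (x + 34.7)² + (y − 70.4)² = 86.43²; (x + 8.7)² + (y + 98.3)² = 116.70².
Subtracting the RCM equation from the GSC and NEW equations removes the quadratic terms:
6.6 x + 262.4 y = -1670.20
58.6 x − 75.0 y = -4240.61
Solving the 2×2 system: x ≈ -78.0, y ≈ -4.4 km.

x ≈ -78.0 km, y ≈ -4.4 km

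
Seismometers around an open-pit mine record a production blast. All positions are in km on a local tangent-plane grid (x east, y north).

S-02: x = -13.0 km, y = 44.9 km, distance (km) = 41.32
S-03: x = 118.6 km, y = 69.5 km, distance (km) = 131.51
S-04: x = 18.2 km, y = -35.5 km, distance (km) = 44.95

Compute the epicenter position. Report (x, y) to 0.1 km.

(3.0, 6.8)

Circle about each station: (x + 13.0)² + (y − 44.9)² = 41.32²; (x − 118.6)² + (y − 69.5)² = 131.51²; (x − 18.2)² + (y + 35.5)² = 44.95².
Subtracting pairs of circle equations eliminates x²+y² and gives linear equations (the radical axes):
263.2 x + 49.2 y = 1123.66
62.4 x − 160.8 y = -906.68
Solving the 2×2 system: x ≈ 3.0, y ≈ 6.8 km.
Check against S-02 (with the unrounded x, y): √((x + 13.0)²+(y − 44.9)²) = 41.32 ≈ 41.32 km. ✓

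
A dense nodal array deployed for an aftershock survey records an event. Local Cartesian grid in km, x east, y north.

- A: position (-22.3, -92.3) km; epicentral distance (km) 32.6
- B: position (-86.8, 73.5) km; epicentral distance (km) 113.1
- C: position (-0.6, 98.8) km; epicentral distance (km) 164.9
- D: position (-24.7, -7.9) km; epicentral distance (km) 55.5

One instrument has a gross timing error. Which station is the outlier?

B

Solve using three stations at a time. Using A, C, D (subtract circle equations pairwise → linear system) gives (x, y) ≈ (-35.4, -62.4).
Distances from that point to each station vs reported:
  A: calculated 32.7 vs reported 32.6 → residual 0.1 km
  B: calculated 145.3 vs reported 113.1 → residual 32.2 km
  C: calculated 164.9 vs reported 164.9 → residual 0.0 km
  D: calculated 55.5 vs reported 55.5 → residual 0.0 km
A, C, D are mutually consistent (residuals ≈ 0); B is off by 32.2 km.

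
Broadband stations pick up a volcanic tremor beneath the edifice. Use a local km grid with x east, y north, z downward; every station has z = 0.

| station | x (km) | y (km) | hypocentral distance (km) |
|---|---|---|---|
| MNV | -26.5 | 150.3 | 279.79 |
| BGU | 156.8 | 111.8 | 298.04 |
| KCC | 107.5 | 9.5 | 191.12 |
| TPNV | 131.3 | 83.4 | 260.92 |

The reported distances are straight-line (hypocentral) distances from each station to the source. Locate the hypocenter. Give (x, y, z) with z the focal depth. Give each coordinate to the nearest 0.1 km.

Each station gives a sphere (x−x_i)² + (y−y_i)² + z² = d_i² (stations at z=0).
Subtracting the MNV sphere from BGU and KCC: z² cancels, leaving linear equations in x and y:
366.6 x − 77.0 y = 3247.74
268.0 x − 281.6 y = 30109.75
Solving: x ≈ -16.997, y ≈ -123.099 km (keep extra digits for the depth step; rounded: -17.0, -123.1).
Then from the MNV sphere: z² = 279.79² − (x + 26.5)² − (y − 150.3)² with x = -16.997, y = -123.099, so z ≈ 58.695 ≈ 58.7 km.

(-17.0, -123.1, 58.7)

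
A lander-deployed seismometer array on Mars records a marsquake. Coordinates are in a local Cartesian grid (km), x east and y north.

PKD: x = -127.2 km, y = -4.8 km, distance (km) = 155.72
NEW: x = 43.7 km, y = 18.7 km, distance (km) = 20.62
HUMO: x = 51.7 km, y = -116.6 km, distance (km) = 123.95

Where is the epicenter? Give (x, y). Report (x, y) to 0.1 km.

x ≈ 28.2 km, y ≈ 5.1 km

Circle about each station: (x + 127.2)² + (y + 4.8)² = 155.72²; (x − 43.7)² + (y − 18.7)² = 20.62²; (x − 51.7)² + (y + 116.6)² = 123.95².
Subtracting the PKD equation from the NEW and HUMO equations removes the quadratic terms:
341.8 x + 47.0 y = 9880.03
357.8 x − 223.6 y = 8950.69
Solving the 2×2 system: x ≈ 28.2, y ≈ 5.1 km.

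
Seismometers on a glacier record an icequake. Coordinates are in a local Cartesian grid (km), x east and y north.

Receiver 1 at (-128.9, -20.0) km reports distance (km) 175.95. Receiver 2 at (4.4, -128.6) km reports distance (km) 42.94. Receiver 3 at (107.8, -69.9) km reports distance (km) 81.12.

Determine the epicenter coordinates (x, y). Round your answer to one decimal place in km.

Circle about each station: (x + 128.9)² + (y + 20.0)² = 175.95²; (x − 4.4)² + (y + 128.6)² = 42.94²; (x − 107.8)² + (y + 69.9)² = 81.12².
Subtracting pairs of circle equations eliminates x²+y² and gives linear equations (the radical axes):
266.6 x − 217.2 y = 28656.67
473.4 x − 99.8 y = 23869.59
Solving the 2×2 system: x ≈ 30.5, y ≈ -94.5 km.
Check against Receiver 1 (with the unrounded x, y): √((x + 128.9)²+(y + 20.0)²) = 175.95 ≈ 175.95 km. ✓

30.5 km east, -94.5 km north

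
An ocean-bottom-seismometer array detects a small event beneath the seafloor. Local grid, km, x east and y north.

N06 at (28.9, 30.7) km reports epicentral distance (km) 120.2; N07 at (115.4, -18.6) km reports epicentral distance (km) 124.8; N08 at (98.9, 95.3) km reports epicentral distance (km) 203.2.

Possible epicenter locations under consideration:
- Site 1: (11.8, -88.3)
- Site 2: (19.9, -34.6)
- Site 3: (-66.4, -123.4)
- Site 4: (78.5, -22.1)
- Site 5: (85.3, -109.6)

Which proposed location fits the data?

Site 1

For each candidate, compare |candidate − station| to the reported distance:
Site 1: residuals N06 0.0, N07 0.1, N08 0.0 → max 0.1 km
Site 2: residuals N06 54.3, N07 28.0, N08 51.2 → max 54.3 km
Site 3: residuals N06 61.0, N07 85.0, N08 70.9 → max 85.0 km
Site 4: residuals N06 47.8, N07 87.7, N08 84.0 → max 87.7 km
Site 5: residuals N06 31.0, N07 29.0, N08 2.2 → max 31.0 km
Only Site 1 has all residuals ≈ 0.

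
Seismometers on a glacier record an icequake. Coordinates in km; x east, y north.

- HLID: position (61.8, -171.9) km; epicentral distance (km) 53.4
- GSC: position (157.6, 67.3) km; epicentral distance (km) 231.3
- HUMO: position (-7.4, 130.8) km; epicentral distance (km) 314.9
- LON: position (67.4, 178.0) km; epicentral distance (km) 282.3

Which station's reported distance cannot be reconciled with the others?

LON

Solve using three stations at a time. Using HLID, GSC, HUMO (subtract circle equations pairwise → linear system) gives (x, y) ≈ (113.8, -159.8).
Distances from that point to each station vs reported:
  HLID: calculated 53.4 vs reported 53.4 → residual 0.0 km
  GSC: calculated 231.3 vs reported 231.3 → residual 0.0 km
  HUMO: calculated 314.9 vs reported 314.9 → residual 0.0 km
  LON: calculated 341.0 vs reported 282.3 → residual 58.7 km
HLID, GSC, HUMO are mutually consistent (residuals ≈ 0); LON is off by 58.7 km.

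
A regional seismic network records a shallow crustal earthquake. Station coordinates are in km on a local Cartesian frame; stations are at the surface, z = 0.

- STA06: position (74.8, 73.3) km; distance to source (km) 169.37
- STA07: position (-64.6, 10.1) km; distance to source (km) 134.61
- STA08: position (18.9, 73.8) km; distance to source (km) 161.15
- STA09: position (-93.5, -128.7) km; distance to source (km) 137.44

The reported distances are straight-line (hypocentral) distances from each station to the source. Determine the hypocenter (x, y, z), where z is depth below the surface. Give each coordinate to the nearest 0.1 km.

x ≈ 21.2 km, y ≈ -77.4 km, depth ≈ 55.7 km

Each station gives a sphere (x−x_i)² + (y−y_i)² + z² = d_i² (stations at z=0).
Subtracting the STA06 sphere from STA07 and STA08: z² cancels, leaving linear equations in x and y:
-278.8 x − 126.4 y = 3873.58
-111.8 x + 1.0 y = -2447.41
Solving: x ≈ 21.199, y ≈ -77.403 km (keep extra digits for the depth step; rounded: 21.2, -77.4).
Then from the STA06 sphere: z² = 169.37² − (x − 74.8)² − (y − 73.3)² with x = 21.199, y = -77.403, so z ≈ 55.693 ≈ 55.7 km.
Check against STA09 (with the unrounded solution): distance 137.44 ≈ 137.44 km. ✓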